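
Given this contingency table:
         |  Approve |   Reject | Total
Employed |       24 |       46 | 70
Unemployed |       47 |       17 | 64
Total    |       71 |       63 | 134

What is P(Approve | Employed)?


P(Approve | Employed) = 24/(24+46) = 24/70 = 12/35

P(Approve|Employed) = 12/35 ≈ 34.29%


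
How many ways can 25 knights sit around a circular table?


Circular arrangements of 25 distinct objects: fix one position to break rotational symmetry.
(n-1)! = 24! = 620448401733239439360000

620448401733239439360000


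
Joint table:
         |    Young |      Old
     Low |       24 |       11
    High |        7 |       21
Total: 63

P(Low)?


P(Low) = (24+11)/63 = 35/63 = 5/9

P(Low) = 5/9 ≈ 55.56%


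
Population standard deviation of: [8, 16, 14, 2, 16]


Mean = 56/5
  (8-56/5)²=256/25
  (16-56/5)²=576/25
  (14-56/5)²=196/25
  (2-56/5)²=2116/25
  (16-56/5)²=576/25
Σ(x-μ)² = 744/5
σ² = (744/5)/5 = 744/25

σ = √(744/25) ≈ 5.4553


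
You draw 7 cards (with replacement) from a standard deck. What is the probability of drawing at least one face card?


P(not a face card) = 40/52 = 10/13
P(none in 7 draws) = (10/13)^7 = 10000000/62748517
P(≥1 face card) = 1 - 10000000/62748517 = 52748517/62748517

P = 52748517/62748517 ≈ 84.06%


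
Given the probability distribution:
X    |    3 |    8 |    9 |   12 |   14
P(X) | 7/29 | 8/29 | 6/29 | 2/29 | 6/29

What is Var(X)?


E[X] = 247/29
E[X²] = 2525/29
Var(X) = E[X²] - (E[X])² = 2525/29 - 61009/841 = 12216/841

Var(X) = 12216/841 ≈ 14.5256


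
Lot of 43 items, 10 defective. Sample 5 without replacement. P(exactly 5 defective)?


Hypergeometric: C(10,5)×C(33,0)/C(43,5)
= 252×1/962598 = 6/22919

P(X=5) = 6/22919 ≈ 0.03%


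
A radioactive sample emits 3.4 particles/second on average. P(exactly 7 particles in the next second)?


Poisson(λ=3.4): P(X=7) = e^(-λ)×λ^k/k!
= e^(-3.4) × 3.4^7 / 7!
≈ 0.03337326996 × 5252.3350144 / 5040 ≈ 0.034779

P(X=7) ≈ 0.034779 ≈ 3.48%


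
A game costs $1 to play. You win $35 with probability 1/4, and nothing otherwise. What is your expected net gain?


E[gain] = (35-1)×1/4 + (-1)×3/4
= 17/2 - 3/4 = 31/4

Expected net gain = $31/4 ≈ $7.75


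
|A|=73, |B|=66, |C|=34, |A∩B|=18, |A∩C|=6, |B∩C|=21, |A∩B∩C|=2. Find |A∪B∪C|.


|A∪B∪C| = 73+66+34-18-6-21+2 = 130

|A∪B∪C| = 130


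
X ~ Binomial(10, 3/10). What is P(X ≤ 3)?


P(X ≤ 3) = Σ P(X=i) for i=0..3
P(X=0) = 282475249/10000000000
P(X=1) = 121060821/1000000000
P(X=2) = 466948881/2000000000
P(X=3) = 66706983/250000000
Sum = 406006699/625000000

P(X ≤ 3) = 406006699/625000000 ≈ 64.96%


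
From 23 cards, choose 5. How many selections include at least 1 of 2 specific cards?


Complement: C(23,5) - C(21,5) = 33649 - 20349 = 13300

13300


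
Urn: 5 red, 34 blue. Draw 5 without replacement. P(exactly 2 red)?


Hypergeometric: C(5,2)×C(34,3)/C(39,5)
= 10×5984/575757 = 59840/575757

P(X=2) = 59840/575757 ≈ 10.39%


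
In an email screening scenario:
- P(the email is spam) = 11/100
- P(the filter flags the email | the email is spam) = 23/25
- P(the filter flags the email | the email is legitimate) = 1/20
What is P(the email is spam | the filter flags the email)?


Using Bayes' theorem:
P(A|B) = P(B|A)·P(A) / P(B)

P(the filter flags the email) = 23/25 × 11/100 + 1/20 × 89/100
= 253/2500 + 89/2000 = 1457/10000

P(the email is spam|the filter flags the email) = (253/2500) / (1457/10000) = 1012/1457

P(the email is spam|the filter flags the email) = 1012/1457 ≈ 69.46%


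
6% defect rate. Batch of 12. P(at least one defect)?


P(all good) = (47/50)^12 = 116191483108948578241/244140625000000000000
P(≥1 defect) = 127949141891051421759/244140625000000000000

P = 127949141891051421759/244140625000000000000 ≈ 52.41%


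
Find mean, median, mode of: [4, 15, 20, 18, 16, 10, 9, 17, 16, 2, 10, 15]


Sorted: [2, 4, 9, 10, 10, 15, 15, 16, 16, 17, 18, 20]
Mean = 152/12 = 38/3
Median = 15
Freq: {4: 1, 15: 2, 20: 1, 18: 1, 16: 2, 10: 2, 9: 1, 17: 1, 2: 1}
Mode: [10, 15, 16]

Mean=38/3, Median=15, Mode=[10, 15, 16]


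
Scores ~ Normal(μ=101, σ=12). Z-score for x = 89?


z = (x - μ)/σ = (89 - 101)/12 = -1.0

z = -1.0


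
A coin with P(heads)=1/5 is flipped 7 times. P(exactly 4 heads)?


Binomial: P(X=4) = C(7,4)×p^4×(1-p)^3
= 35 × 1/625 × 64/125 = 448/15625

P(X=4) = 448/15625 ≈ 2.87%


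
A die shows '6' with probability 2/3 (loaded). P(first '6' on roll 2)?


Geometric: P(X=2) = (1-p)^(k-1)×p = (1/3)^1×2/3 = 2/9

P(X=2) = 2/9 ≈ 22.22%


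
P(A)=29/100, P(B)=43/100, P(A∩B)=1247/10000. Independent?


P(A)×P(B) = 1247/10000
P(A∩B) = 1247/10000
Equal ✓ → Independent

Yes, independent


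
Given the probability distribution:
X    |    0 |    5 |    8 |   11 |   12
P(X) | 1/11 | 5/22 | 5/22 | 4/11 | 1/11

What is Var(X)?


E[X] = 177/22
E[X²] = 1701/22
Var(X) = E[X²] - (E[X])² = 1701/22 - 31329/484 = 6093/484

Var(X) = 6093/484 ≈ 12.5888


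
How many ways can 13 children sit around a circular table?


Circular arrangements of 13 distinct objects: fix one position to break rotational symmetry.
(n-1)! = 12! = 479001600

479001600


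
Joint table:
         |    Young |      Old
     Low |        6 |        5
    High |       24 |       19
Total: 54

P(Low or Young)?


P(Low∨Young) = P(Low) + P(Young) - P(Low∧Young)
= (11 + 30 - 6)/54 = 35/54

P = 35/54 ≈ 64.81%


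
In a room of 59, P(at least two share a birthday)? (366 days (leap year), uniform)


P(all different) = Π(366-i)/366 for i=0..58
= 0.007112
P(match) = 1 - 0.007112 = 0.992888

P ≈ 0.9929 ≈ 99.29%


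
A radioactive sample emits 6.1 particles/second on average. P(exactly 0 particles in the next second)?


Poisson(λ=6.1): P(X=0) = e^(-λ)×λ^k/k!
= e^(-6.1) × 6.1^0 / 0!
≈ 0.002242867719 × 1 / 1 ≈ 0.002243

P(X=0) ≈ 0.002243 ≈ 0.22%


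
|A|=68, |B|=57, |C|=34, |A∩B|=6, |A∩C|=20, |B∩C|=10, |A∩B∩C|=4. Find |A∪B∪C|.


|A∪B∪C| = 68+57+34-6-20-10+4 = 127

|A∪B∪C| = 127


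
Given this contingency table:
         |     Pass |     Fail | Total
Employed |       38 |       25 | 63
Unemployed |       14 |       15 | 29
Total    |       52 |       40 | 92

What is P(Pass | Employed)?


P(Pass | Employed) = 38/(38+25) = 38/63

P(Pass|Employed) = 38/63 ≈ 60.32%


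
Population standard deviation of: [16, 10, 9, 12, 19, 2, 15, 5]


Mean = 88/8 = 11
  (16-11)²=25
  (10-11)²=1
  (9-11)²=4
  (12-11)²=1
  (19-11)²=64
  (2-11)²=81
  (15-11)²=16
  (5-11)²=36
Σ(x-μ)² = 228
σ² = 228/8 = 57/2

σ = √(57/2) ≈ 5.3385


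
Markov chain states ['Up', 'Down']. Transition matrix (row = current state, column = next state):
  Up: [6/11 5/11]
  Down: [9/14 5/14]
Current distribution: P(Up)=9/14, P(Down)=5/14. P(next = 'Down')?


P(next=Down) = Σᵢ P(now=i)×P(i→Down)
= 9/14×5/11 + 5/14×5/14
= 45/154 + 25/196 = 905/2156

P = 905/2156 ≈ 0.4198


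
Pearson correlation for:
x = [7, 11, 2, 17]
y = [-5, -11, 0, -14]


n=4, Σx=37, Σy=-30, Σxy=-394, Σx²=463, Σy²=342
r = (4×(-394) - 37×(-30))/√((4×463 - 37²)(4×342 - (-30)²))
= -466/√(483×468) = -466/√226044 ≈ -466/475.4408 ≈ -0.9801

r ≈ -0.9801


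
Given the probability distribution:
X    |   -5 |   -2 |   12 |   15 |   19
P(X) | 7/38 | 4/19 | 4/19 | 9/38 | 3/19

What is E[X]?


E[X] = Σ x·P(X=x)
= (-5)×(7/38) + (-2)×(4/19) + (12)×(4/19) + (15)×(9/38) + (19)×(3/19)
= 147/19

E[X] = 147/19


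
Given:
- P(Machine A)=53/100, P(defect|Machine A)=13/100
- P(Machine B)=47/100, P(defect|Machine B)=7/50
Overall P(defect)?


P(B) = Σ P(B|Aᵢ)×P(Aᵢ)
  13/100×53/100 = 689/10000
  7/50×47/100 = 329/5000
Sum = 1347/10000

P(defect) = 1347/10000 ≈ 13.47%


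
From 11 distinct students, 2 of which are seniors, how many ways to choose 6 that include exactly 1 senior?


Choose 1 of the 2 seniors and 5 of the other 9 students:
C(2,1)×C(9,5) = 2×126 = 252

252


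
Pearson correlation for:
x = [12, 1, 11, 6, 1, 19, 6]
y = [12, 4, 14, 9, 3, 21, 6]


n=7, Σx=56, Σy=69, Σxy=794, Σx²=700, Σy²=923
r = (7×794 - 56×69)/√((7×700 - 56²)(7×923 - 69²))
= 1694/√(1764×1700) = 1694/√2998800 ≈ 1694/1731.7044 ≈ 0.9782

r ≈ 0.9782


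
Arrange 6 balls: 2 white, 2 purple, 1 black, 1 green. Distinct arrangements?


6!/(2!×2!×1!×1!) = 180

180


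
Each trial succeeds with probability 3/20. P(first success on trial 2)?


Geometric: P(X=2) = (1-p)^(k-1)×p = (17/20)^1×3/20 = 51/400

P(X=2) = 51/400 ≈ 12.75%


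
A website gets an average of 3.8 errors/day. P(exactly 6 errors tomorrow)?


Poisson(λ=3.8): P(X=6) = e^(-λ)×λ^k/k!
= e^(-3.8) × 3.8^6 / 6!
≈ 0.02237077186 × 3010.936384 / 720 ≈ 0.093551

P(X=6) ≈ 0.093551 ≈ 9.36%


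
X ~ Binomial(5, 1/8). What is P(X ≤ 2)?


P(X ≤ 2) = Σ P(X=i) for i=0..2
P(X=0) = 16807/32768
P(X=1) = 12005/32768
P(X=2) = 1715/16384
Sum = 16121/16384

P(X ≤ 2) = 16121/16384 ≈ 98.39%


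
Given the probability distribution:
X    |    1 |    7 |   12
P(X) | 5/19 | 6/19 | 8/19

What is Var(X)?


E[X] = 143/19
E[X²] = 1451/19
Var(X) = E[X²] - (E[X])² = 1451/19 - 20449/361 = 7120/361

Var(X) = 7120/361 ≈ 19.7230


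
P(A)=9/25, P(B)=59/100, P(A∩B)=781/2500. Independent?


P(A)×P(B) = 531/2500
P(A∩B) = 781/2500
Not equal → NOT independent

No, not independent


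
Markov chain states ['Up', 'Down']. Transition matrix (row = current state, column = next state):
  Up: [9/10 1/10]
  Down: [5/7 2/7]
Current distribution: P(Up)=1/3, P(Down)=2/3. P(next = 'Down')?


P(next=Down) = Σᵢ P(now=i)×P(i→Down)
= 1/3×1/10 + 2/3×2/7
= 1/30 + 4/21 = 47/210

P = 47/210 ≈ 0.2238


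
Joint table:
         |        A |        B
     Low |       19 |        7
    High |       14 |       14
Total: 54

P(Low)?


P(Low) = (19+7)/54 = 26/54 = 13/27

P(Low) = 13/27 ≈ 48.15%


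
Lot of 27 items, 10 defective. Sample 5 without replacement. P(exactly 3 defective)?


Hypergeometric: C(10,3)×C(17,2)/C(27,5)
= 120×136/80730 = 544/2691

P(X=3) = 544/2691 ≈ 20.22%


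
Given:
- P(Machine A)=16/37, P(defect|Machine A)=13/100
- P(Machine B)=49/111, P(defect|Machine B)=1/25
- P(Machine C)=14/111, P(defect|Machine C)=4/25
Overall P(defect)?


P(B) = Σ P(B|Aᵢ)×P(Aᵢ)
  13/100×16/37 = 52/925
  1/25×49/111 = 49/2775
  4/25×14/111 = 56/2775
Sum = 87/925

P(defect) = 87/925 ≈ 9.41%


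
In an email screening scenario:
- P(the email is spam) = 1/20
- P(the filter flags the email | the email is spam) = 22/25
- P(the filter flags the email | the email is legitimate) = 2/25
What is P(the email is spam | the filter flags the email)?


Using Bayes' theorem:
P(A|B) = P(B|A)·P(A) / P(B)

P(the filter flags the email) = 22/25 × 1/20 + 2/25 × 19/20
= 11/250 + 19/250 = 3/25

P(the email is spam|the filter flags the email) = (11/250) / (3/25) = 11/30

P(the email is spam|the filter flags the email) = 11/30 ≈ 36.67%


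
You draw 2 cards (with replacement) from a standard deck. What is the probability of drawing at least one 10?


P(not a 10) = 48/52 = 12/13
P(none in 2 draws) = (12/13)^2 = 144/169
P(≥1 10) = 1 - 144/169 = 25/169

P = 25/169 ≈ 14.79%


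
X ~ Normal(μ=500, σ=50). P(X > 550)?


z = (550-500)/50 = 1.0
P(X > 550) = 1 - P(Z ≤ 1.0) = 1 - 0.8413 = 0.1587

P(X > 550) ≈ 0.1587


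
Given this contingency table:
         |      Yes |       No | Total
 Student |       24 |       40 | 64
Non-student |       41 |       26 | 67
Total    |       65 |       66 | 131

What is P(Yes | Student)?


P(Yes | Student) = 24/(24+40) = 24/64 = 3/8

P(Yes|Student) = 3/8 ≈ 37.50%


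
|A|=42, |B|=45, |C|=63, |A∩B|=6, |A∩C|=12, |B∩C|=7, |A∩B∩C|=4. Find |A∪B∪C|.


|A∪B∪C| = 42+45+63-6-12-7+4 = 129

|A∪B∪C| = 129


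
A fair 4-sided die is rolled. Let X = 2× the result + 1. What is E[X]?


E[die] = (1+4)/2 = 5/2
E[X] = 2×5/2 + 1 = 6

E[X] = 6


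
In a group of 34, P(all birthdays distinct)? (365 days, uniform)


P(all different) = Π(365-i)/365 for i=0..33
= (365/365)×(364/365)×...×(332/365)
= 0.204683

P ≈ 0.2047 ≈ 20.47%


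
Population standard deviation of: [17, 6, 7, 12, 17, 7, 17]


Mean = 83/7
  (17-83/7)²=1296/49
  (6-83/7)²=1681/49
  (7-83/7)²=1156/49
  (12-83/7)²=1/49
  (17-83/7)²=1296/49
  (7-83/7)²=1156/49
  (17-83/7)²=1296/49
Σ(x-μ)² = 1126/7
σ² = (1126/7)/7 = 1126/49

σ = √(1126/49) ≈ 4.7937


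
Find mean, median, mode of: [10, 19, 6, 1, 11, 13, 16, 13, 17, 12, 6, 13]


Sorted: [1, 6, 6, 10, 11, 12, 13, 13, 13, 16, 17, 19]
Mean = 137/12
Median = 25/2
Freq: {10: 1, 19: 1, 6: 2, 1: 1, 11: 1, 13: 3, 16: 1, 17: 1, 12: 1}
Mode: [13]

Mean=137/12, Median=25/2, Mode=13


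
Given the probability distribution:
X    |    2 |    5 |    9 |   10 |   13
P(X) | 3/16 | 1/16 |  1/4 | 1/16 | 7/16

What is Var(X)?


E[X] = 37/4
E[X²] = 411/4
Var(X) = E[X²] - (E[X])² = 411/4 - 1369/16 = 275/16

Var(X) = 275/16 ≈ 17.1875


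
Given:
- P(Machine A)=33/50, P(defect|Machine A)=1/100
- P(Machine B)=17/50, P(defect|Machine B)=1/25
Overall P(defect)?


P(B) = Σ P(B|Aᵢ)×P(Aᵢ)
  1/100×33/50 = 33/5000
  1/25×17/50 = 17/1250
Sum = 101/5000

P(defect) = 101/5000 ≈ 2.02%


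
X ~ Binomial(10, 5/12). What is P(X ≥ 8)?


P(X ≥ 8) = Σ P(X=i) for i=8..10
P(X=8) = 95703125/6879707136
P(X=9) = 68359375/30958682112
P(X=10) = 9765625/61917364224
Sum = 83984375/5159780352

P(X ≥ 8) = 83984375/5159780352 ≈ 1.63%


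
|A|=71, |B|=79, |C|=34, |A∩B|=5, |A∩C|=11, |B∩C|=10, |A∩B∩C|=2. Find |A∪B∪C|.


|A∪B∪C| = 71+79+34-5-11-10+2 = 160

|A∪B∪C| = 160


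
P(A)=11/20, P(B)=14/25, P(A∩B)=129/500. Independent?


P(A)×P(B) = 77/250
P(A∩B) = 129/500
Not equal → NOT independent

No, not independent


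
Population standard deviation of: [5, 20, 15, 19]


Mean = 59/4
  (5-59/4)²=1521/16
  (20-59/4)²=441/16
  (15-59/4)²=1/16
  (19-59/4)²=289/16
Σ(x-μ)² = 563/4
σ² = (563/4)/4 = 563/16

σ = √(563/16) ≈ 5.9319


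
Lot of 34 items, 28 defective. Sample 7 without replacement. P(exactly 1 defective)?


Hypergeometric: C(28,1)×C(6,6)/C(34,7)
= 28×1/5379616 = 7/1344904

P(X=1) = 7/1344904 ≈ 0.00%


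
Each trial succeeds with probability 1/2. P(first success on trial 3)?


Geometric: P(X=3) = (1-p)^(k-1)×p = (1/2)^2×1/2 = 1/8

P(X=3) = 1/8 ≈ 12.50%


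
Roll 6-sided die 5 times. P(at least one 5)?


P(no 5)^5 = (5/6)^5 = 3125/7776
P(≥1) = 1 - 3125/7776 = 4651/7776

P = 4651/7776 ≈ 59.81%


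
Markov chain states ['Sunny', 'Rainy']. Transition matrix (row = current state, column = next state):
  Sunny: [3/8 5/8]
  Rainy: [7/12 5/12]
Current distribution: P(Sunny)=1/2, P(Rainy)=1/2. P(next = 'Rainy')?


P(next=Rainy) = Σᵢ P(now=i)×P(i→Rainy)
= 1/2×5/8 + 1/2×5/12
= 5/16 + 5/24 = 25/48

P = 25/48 ≈ 0.5208


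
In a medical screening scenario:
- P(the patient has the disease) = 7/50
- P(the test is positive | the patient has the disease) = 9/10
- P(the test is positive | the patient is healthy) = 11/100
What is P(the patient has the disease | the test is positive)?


Using Bayes' theorem:
P(A|B) = P(B|A)·P(A) / P(B)

P(the test is positive) = 9/10 × 7/50 + 11/100 × 43/50
= 63/500 + 473/5000 = 1103/5000

P(the patient has the disease|the test is positive) = (63/500) / (1103/5000) = 630/1103

P(the patient has the disease|the test is positive) = 630/1103 ≈ 57.12%


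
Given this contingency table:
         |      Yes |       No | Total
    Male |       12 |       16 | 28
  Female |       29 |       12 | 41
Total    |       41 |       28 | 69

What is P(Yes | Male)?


P(Yes | Male) = 12/(12+16) = 12/28 = 3/7

P(Yes|Male) = 3/7 ≈ 42.86%


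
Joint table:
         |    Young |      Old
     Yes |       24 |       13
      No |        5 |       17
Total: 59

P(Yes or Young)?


P(Yes∨Young) = P(Yes) + P(Young) - P(Yes∧Young)
= (37 + 29 - 24)/59 = 42/59

P = 42/59 ≈ 71.19%


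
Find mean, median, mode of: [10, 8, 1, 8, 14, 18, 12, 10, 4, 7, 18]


Sorted: [1, 4, 7, 8, 8, 10, 10, 12, 14, 18, 18]
Mean = 110/11 = 10
Median = 10
Freq: {10: 2, 8: 2, 1: 1, 14: 1, 18: 2, 12: 1, 4: 1, 7: 1}
Mode: [8, 10, 18]

Mean=10, Median=10, Mode=[8, 10, 18]


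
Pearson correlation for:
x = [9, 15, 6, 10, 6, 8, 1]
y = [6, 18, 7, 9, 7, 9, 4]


n=7, Σx=55, Σy=60, Σxy=574, Σx²=543, Σy²=636
r = (7×574 - 55×60)/√((7×543 - 55²)(7×636 - 60²))
= 718/√(776×852) = 718/√661152 ≈ 718/813.1125 ≈ 0.8830

r ≈ 0.8830


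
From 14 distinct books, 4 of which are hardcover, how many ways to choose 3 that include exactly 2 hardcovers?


Choose 2 of the 4 hardcovers and 1 of the other 10 books:
C(4,2)×C(10,1) = 6×10 = 60

60


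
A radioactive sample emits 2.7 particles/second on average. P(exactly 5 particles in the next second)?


Poisson(λ=2.7): P(X=5) = e^(-λ)×λ^k/k!
= e^(-2.7) × 2.7^5 / 5!
≈ 0.06720551274 × 143.48907 / 120 ≈ 0.080360

P(X=5) ≈ 0.080360 ≈ 8.04%


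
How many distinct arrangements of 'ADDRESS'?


Letters: 7, freq: {'A': 1, 'D': 2, 'R': 1, 'E': 1, 'S': 2}
7!/(1!×2!×1!×1!×2!) = 5040/4 = 1260

1260


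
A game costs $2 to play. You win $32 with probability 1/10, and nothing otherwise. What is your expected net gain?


E[gain] = (32-2)×1/10 + (-2)×9/10
= 3 - 9/5 = 6/5

Expected net gain = $6/5 ≈ $1.20


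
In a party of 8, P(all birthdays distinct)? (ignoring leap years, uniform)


P(all different) = Π(365-i)/365 for i=0..7
= (365/365)×(364/365)×...×(358/365)
= 0.925665

P ≈ 0.9257 ≈ 92.57%


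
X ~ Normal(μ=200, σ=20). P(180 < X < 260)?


z₁=(180-200)/20=-1.0, z₂=(260-200)/20=3.0
P = Φ(3.0) - Φ(-1.0) = 0.998650 - 0.158655 = 0.839995 ≈ 0.8400

P(180 < X < 260) ≈ 0.8400


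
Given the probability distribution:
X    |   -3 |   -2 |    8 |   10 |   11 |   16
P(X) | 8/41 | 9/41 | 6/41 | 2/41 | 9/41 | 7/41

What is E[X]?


E[X] = Σ x·P(X=x)
= (-3)×(8/41) + (-2)×(9/41) + (8)×(6/41) + (10)×(2/41) + (11)×(9/41) + (16)×(7/41)
= 237/41

E[X] = 237/41


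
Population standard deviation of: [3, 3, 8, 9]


Mean = 23/4
  (3-23/4)²=121/16
  (3-23/4)²=121/16
  (8-23/4)²=81/16
  (9-23/4)²=169/16
Σ(x-μ)² = 123/4
σ² = (123/4)/4 = 123/16

σ = √(123/16) ≈ 2.7726


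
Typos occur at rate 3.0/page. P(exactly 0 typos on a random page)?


Poisson(λ=3.0): P(X=0) = e^(-λ)×λ^k/k!
= e^(-3.0) × 3.0^0 / 0!
≈ 0.04978706837 × 1 / 1 ≈ 0.049787

P(X=0) ≈ 0.049787 ≈ 4.98%


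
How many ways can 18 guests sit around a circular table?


Circular arrangements of 18 distinct objects: fix one position to break rotational symmetry.
(n-1)! = 17! = 355687428096000

355687428096000


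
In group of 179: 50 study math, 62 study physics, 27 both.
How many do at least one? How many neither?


|A∪B| = 50+62-27 = 85
Neither = 179-85 = 94

At least one: 85; Neither: 94


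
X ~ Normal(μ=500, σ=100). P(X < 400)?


z = (400-500)/100 = -1.0
P(Z < -1.0) = 0.1587

P(X < 400) ≈ 0.1587


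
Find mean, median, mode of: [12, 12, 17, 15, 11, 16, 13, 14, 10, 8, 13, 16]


Sorted: [8, 10, 11, 12, 12, 13, 13, 14, 15, 16, 16, 17]
Mean = 157/12
Median = 13
Freq: {12: 2, 17: 1, 15: 1, 11: 1, 16: 2, 13: 2, 14: 1, 10: 1, 8: 1}
Mode: [12, 13, 16]

Mean=157/12, Median=13, Mode=[12, 13, 16]


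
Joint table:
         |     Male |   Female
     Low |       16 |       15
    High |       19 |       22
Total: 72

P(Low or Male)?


P(Low∨Male) = P(Low) + P(Male) - P(Low∧Male)
= (31 + 35 - 16)/72 = 50/72 = 25/36

P = 25/36 ≈ 69.44%


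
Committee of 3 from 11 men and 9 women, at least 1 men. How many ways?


Count by #men:
  1M,2W: C(11,1)×C(9,2)=396
  2M,1W: C(11,2)×C(9,1)=495
  3M,0W: C(11,3)×C(9,0)=165
Total = 1056

1056


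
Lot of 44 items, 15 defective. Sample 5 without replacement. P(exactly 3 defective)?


Hypergeometric: C(15,3)×C(29,2)/C(44,5)
= 455×406/1086008 = 13195/77572

P(X=3) = 13195/77572 ≈ 17.01%


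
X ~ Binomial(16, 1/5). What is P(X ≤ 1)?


P(X ≤ 1) = Σ P(X=i) for i=0..1
P(X=0) = 4294967296/152587890625
P(X=1) = 17179869184/152587890625
Sum = 4294967296/30517578125

P(X ≤ 1) = 4294967296/30517578125 ≈ 14.07%


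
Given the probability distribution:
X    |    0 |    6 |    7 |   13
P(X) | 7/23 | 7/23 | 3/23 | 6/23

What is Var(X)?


E[X] = 141/23
E[X²] = 1413/23
Var(X) = E[X²] - (E[X])² = 1413/23 - 19881/529 = 12618/529

Var(X) = 12618/529 ≈ 23.8526


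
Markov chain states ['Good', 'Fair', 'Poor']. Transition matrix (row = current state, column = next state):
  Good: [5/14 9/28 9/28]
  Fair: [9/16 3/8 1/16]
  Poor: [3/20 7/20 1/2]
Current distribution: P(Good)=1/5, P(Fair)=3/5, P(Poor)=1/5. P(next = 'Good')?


P(next=Good) = Σᵢ P(now=i)×P(i→Good)
= 1/5×5/14 + 3/5×9/16 + 1/5×3/20
= 1/14 + 27/80 + 3/100 = 1229/2800

P = 1229/2800 ≈ 0.4389


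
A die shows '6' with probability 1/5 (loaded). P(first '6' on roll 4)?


Geometric: P(X=4) = (1-p)^(k-1)×p = (4/5)^3×1/5 = 64/625

P(X=4) = 64/625 ≈ 10.24%


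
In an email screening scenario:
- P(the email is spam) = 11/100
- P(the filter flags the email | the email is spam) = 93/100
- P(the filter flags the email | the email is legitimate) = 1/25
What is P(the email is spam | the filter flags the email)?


Using Bayes' theorem:
P(A|B) = P(B|A)·P(A) / P(B)

P(the filter flags the email) = 93/100 × 11/100 + 1/25 × 89/100
= 1023/10000 + 89/2500 = 1379/10000

P(the email is spam|the filter flags the email) = (1023/10000) / (1379/10000) = 1023/1379

P(the email is spam|the filter flags the email) = 1023/1379 ≈ 74.18%


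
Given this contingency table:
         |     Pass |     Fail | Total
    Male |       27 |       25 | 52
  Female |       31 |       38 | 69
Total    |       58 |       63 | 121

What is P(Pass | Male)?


P(Pass | Male) = 27/(27+25) = 27/52

P(Pass|Male) = 27/52 ≈ 51.92%


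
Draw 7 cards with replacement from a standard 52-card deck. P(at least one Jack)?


P(not a Jack) = 48/52 = 12/13
P(none in 7 draws) = (12/13)^7 = 35831808/62748517
P(≥1 Jack) = 1 - 35831808/62748517 = 26916709/62748517

P = 26916709/62748517 ≈ 42.90%


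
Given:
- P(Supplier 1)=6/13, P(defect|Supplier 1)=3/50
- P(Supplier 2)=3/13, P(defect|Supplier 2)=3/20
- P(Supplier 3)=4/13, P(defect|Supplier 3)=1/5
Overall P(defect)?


P(B) = Σ P(B|Aᵢ)×P(Aᵢ)
  3/50×6/13 = 9/325
  3/20×3/13 = 9/260
  1/5×4/13 = 4/65
Sum = 161/1300

P(defect) = 161/1300 ≈ 12.38%


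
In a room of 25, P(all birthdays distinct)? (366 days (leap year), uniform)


P(all different) = Π(366-i)/366 for i=0..24
= (366/366)×(365/366)×...×(342/366)
= 0.432316

P ≈ 0.4323 ≈ 43.23%


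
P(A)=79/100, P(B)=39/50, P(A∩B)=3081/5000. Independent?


P(A)×P(B) = 3081/5000
P(A∩B) = 3081/5000
Equal ✓ → Independent

Yes, independent


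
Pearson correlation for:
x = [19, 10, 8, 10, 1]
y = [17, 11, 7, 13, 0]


n=5, Σx=48, Σy=48, Σxy=619, Σx²=626, Σy²=628
r = (5×619 - 48×48)/√((5×626 - 48²)(5×628 - 48²))
= 791/√(826×836) = 791/√690536 ≈ 791/830.9850 ≈ 0.9519

r ≈ 0.9519


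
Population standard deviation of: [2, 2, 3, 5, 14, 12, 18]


Mean = 56/7 = 8
  (2-8)²=36
  (2-8)²=36
  (3-8)²=25
  (5-8)²=9
  (14-8)²=36
  (12-8)²=16
  (18-8)²=100
Σ(x-μ)² = 258
σ² = 258/7

σ = √(258/7) ≈ 6.0710


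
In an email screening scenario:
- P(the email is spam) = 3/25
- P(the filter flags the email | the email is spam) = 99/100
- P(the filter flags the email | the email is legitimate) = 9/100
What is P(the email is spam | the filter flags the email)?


Using Bayes' theorem:
P(A|B) = P(B|A)·P(A) / P(B)

P(the filter flags the email) = 99/100 × 3/25 + 9/100 × 22/25
= 297/2500 + 99/1250 = 99/500

P(the email is spam|the filter flags the email) = (297/2500) / (99/500) = 3/5

P(the email is spam|the filter flags the email) = 3/5 ≈ 60.00%


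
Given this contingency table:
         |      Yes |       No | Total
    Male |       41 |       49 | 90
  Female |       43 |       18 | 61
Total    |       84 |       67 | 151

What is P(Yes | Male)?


P(Yes | Male) = 41/(41+49) = 41/90

P(Yes|Male) = 41/90 ≈ 45.56%


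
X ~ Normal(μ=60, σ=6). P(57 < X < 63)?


z₁=(57-60)/6=-0.5, z₂=(63-60)/6=0.5
P = Φ(0.5) - Φ(-0.5) = 0.691462 - 0.308538 = 0.382924 ≈ 0.3829

P(57 < X < 63) ≈ 0.3829


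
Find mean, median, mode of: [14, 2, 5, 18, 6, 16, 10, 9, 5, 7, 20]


Sorted: [2, 5, 5, 6, 7, 9, 10, 14, 16, 18, 20]
Mean = 112/11
Median = 9
Freq: {14: 1, 2: 1, 5: 2, 18: 1, 6: 1, 16: 1, 10: 1, 9: 1, 7: 1, 20: 1}
Mode: [5]

Mean=112/11, Median=9, Mode=5


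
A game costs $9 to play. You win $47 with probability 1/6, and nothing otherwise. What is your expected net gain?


E[gain] = (47-9)×1/6 + (-9)×5/6
= 19/3 - 15/2 = -7/6

Expected net gain = $-7/6 ≈ $-1.17


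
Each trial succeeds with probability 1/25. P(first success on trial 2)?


Geometric: P(X=2) = (1-p)^(k-1)×p = (24/25)^1×1/25 = 24/625

P(X=2) = 24/625 ≈ 3.84%


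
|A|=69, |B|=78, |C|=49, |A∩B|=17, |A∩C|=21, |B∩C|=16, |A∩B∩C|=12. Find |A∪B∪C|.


|A∪B∪C| = 69+78+49-17-21-16+12 = 154

|A∪B∪C| = 154


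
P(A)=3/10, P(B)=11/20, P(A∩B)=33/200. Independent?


P(A)×P(B) = 33/200
P(A∩B) = 33/200
Equal ✓ → Independent

Yes, independent


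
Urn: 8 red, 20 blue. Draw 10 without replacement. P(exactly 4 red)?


Hypergeometric: C(8,4)×C(20,6)/C(28,10)
= 70×38760/13123110 = 680/3289

P(X=4) = 680/3289 ≈ 20.67%


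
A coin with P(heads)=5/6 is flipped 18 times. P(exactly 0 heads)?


Binomial: P(X=0) = C(18,0)×p^0×(1-p)^18
= 1 × 1 × 1/101559956668416 = 1/101559956668416

P(X=0) = 1/101559956668416 ≈ 0.00%


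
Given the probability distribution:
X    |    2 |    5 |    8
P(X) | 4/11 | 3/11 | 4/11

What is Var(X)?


E[X] = 5
E[X²] = 347/11
Var(X) = E[X²] - (E[X])² = 347/11 - 25 = 72/11

Var(X) = 72/11 ≈ 6.5455


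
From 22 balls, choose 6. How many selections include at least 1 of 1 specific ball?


Complement: C(22,6) - C(21,6) = 74613 - 54264 = 20349

20349


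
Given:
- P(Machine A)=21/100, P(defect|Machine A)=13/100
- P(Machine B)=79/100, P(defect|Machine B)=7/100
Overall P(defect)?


P(B) = Σ P(B|Aᵢ)×P(Aᵢ)
  13/100×21/100 = 273/10000
  7/100×79/100 = 553/10000
Sum = 413/5000

P(defect) = 413/5000 ≈ 8.26%


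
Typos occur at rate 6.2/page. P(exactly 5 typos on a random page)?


Poisson(λ=6.2): P(X=5) = e^(-λ)×λ^k/k!
= e^(-6.2) × 6.2^5 / 5!
≈ 0.002029430636 × 9161.32832 / 120 ≈ 0.154936

P(X=5) ≈ 0.154936 ≈ 15.49%


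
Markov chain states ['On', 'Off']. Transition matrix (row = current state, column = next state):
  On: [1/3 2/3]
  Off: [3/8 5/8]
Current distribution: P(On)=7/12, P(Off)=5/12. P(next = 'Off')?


P(next=Off) = Σᵢ P(now=i)×P(i→Off)
= 7/12×2/3 + 5/12×5/8
= 7/18 + 25/96 = 187/288

P = 187/288 ≈ 0.6493


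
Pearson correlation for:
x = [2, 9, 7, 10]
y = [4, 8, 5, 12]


n=4, Σx=28, Σy=29, Σxy=235, Σx²=234, Σy²=249
r = (4×235 - 28×29)/√((4×234 - 28²)(4×249 - 29²))
= 128/√(152×155) = 128/√23560 ≈ 128/153.4927 ≈ 0.8339

r ≈ 0.8339


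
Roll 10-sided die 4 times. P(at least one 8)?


P(no 8)^4 = (9/10)^4 = 6561/10000
P(≥1) = 1 - 6561/10000 = 3439/10000

P = 3439/10000 ≈ 34.39%


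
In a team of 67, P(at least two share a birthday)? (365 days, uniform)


P(all different) = Π(365-i)/365 for i=0..66
= 0.001560
P(match) = 1 - 0.001560 = 0.998440

P ≈ 0.9984 ≈ 99.84%


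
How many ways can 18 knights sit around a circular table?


Circular arrangements of 18 distinct objects: fix one position to break rotational symmetry.
(n-1)! = 17! = 355687428096000

355687428096000


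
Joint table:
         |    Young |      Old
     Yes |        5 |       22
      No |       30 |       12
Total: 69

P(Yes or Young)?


P(Yes∨Young) = P(Yes) + P(Young) - P(Yes∧Young)
= (27 + 35 - 5)/69 = 57/69 = 19/23

P = 19/23 ≈ 82.61%


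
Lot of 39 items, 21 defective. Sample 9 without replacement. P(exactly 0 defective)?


Hypergeometric: C(21,0)×C(18,9)/C(39,9)
= 1×48620/211915132 = 5/21793

P(X=0) = 5/21793 ≈ 0.02%


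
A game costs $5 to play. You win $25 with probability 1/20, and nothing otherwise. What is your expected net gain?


E[gain] = (25-5)×1/20 + (-5)×19/20
= 1 - 19/4 = -15/4

Expected net gain = $-15/4 ≈ $-3.75


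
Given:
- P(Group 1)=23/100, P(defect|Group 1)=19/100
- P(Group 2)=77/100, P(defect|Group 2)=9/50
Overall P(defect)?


P(B) = Σ P(B|Aᵢ)×P(Aᵢ)
  19/100×23/100 = 437/10000
  9/50×77/100 = 693/5000
Sum = 1823/10000

P(defect) = 1823/10000 ≈ 18.23%


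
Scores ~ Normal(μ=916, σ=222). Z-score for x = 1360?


z = (x - μ)/σ = (1360 - 916)/222 = 2.0

z = 2.0


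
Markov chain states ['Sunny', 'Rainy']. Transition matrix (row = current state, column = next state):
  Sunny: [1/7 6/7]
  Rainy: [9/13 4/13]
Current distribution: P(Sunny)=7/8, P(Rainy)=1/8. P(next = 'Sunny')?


P(next=Sunny) = Σᵢ P(now=i)×P(i→Sunny)
= 7/8×1/7 + 1/8×9/13
= 1/8 + 9/104 = 11/52

P = 11/52 ≈ 0.2115


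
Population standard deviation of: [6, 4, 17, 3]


Mean = 30/4 = 15/2
  (6-15/2)²=9/4
  (4-15/2)²=49/4
  (17-15/2)²=361/4
  (3-15/2)²=81/4
Σ(x-μ)² = 125
σ² = 125/4

σ = √(125/4) ≈ 5.5902


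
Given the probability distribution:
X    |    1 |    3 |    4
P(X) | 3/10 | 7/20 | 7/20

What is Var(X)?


E[X] = 11/4
E[X²] = 181/20
Var(X) = E[X²] - (E[X])² = 181/20 - 121/16 = 119/80

Var(X) = 119/80 ≈ 1.4875


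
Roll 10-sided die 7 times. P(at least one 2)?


P(no 2)^7 = (9/10)^7 = 4782969/10000000
P(≥1) = 1 - 4782969/10000000 = 5217031/10000000

P = 5217031/10000000 ≈ 52.17%


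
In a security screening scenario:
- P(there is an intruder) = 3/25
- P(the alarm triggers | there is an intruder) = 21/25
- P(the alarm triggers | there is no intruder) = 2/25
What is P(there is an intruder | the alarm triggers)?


Using Bayes' theorem:
P(A|B) = P(B|A)·P(A) / P(B)

P(the alarm triggers) = 21/25 × 3/25 + 2/25 × 22/25
= 63/625 + 44/625 = 107/625

P(there is an intruder|the alarm triggers) = (63/625) / (107/625) = 63/107

P(there is an intruder|the alarm triggers) = 63/107 ≈ 58.88%


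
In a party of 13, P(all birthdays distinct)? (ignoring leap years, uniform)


P(all different) = Π(365-i)/365 for i=0..12
= (365/365)×(364/365)×...×(353/365)
= 0.805590

P ≈ 0.8056 ≈ 80.56%


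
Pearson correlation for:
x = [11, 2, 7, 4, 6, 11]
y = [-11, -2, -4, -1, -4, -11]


n=6, Σx=41, Σy=-33, Σxy=-302, Σx²=347, Σy²=279
r = (6×(-302) - 41×(-33))/√((6×347 - 41²)(6×279 - (-33)²))
= -459/√(401×585) = -459/√234585 ≈ -459/484.3398 ≈ -0.9477

r ≈ -0.9477


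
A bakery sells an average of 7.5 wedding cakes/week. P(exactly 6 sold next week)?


Poisson(λ=7.5): P(X=6) = e^(-λ)×λ^k/k!
= e^(-7.5) × 7.5^6 / 6!
≈ 0.0005530843701 × 177978.515625 / 720 ≈ 0.136718

P(X=6) ≈ 0.136718 ≈ 13.67%


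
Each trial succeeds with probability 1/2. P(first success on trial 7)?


Geometric: P(X=7) = (1-p)^(k-1)×p = (1/2)^6×1/2 = 1/128

P(X=7) = 1/128 ≈ 0.78%


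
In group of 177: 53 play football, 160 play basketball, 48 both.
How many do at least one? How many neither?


|A∪B| = 53+160-48 = 165
Neither = 177-165 = 12

At least one: 165; Neither: 12


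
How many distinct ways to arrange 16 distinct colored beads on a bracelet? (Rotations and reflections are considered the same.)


Free circular arrangements: rotations and reflections both identified.
(n-1)!/2 = 15!/2 = 1307674368000/2 = 653837184000

653837184000


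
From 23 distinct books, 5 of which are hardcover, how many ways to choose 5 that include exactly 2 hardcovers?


Choose 2 of the 5 hardcovers and 3 of the other 18 books:
C(5,2)×C(18,3) = 10×816 = 8160

8160


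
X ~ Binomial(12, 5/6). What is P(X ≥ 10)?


P(X ≥ 10) = Σ P(X=i) for i=10..12
P(X=10) = 107421875/362797056
P(X=11) = 48828125/181398528
P(X=12) = 244140625/2176782336
Sum = 1474609375/2176782336

P(X ≥ 10) = 1474609375/2176782336 ≈ 67.74%


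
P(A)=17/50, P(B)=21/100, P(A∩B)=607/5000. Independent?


P(A)×P(B) = 357/5000
P(A∩B) = 607/5000
Not equal → NOT independent

No, not independent


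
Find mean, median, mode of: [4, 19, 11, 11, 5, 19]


Sorted: [4, 5, 11, 11, 19, 19]
Mean = 69/6 = 23/2
Median = 11
Freq: {4: 1, 19: 2, 11: 2, 5: 1}
Mode: [11, 19]

Mean=23/2, Median=11, Mode=[11, 19]


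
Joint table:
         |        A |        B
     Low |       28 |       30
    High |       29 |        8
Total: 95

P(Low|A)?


P(Low|A) = 28/(28+29) = 28/57

P = 28/57 ≈ 49.12%


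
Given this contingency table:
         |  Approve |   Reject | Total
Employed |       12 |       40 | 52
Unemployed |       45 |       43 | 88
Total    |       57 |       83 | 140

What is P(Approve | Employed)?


P(Approve | Employed) = 12/(12+40) = 12/52 = 3/13

P(Approve|Employed) = 3/13 ≈ 23.08%


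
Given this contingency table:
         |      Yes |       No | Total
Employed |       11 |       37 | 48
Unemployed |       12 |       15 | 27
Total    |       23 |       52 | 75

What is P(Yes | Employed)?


P(Yes | Employed) = 11/(11+37) = 11/48

P(Yes|Employed) = 11/48 ≈ 22.92%


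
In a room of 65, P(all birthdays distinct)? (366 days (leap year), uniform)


P(all different) = Π(366-i)/366 for i=0..64
= (366/366)×(365/366)×...×(302/366)
= 0.002358

P ≈ 0.0024 ≈ 0.24%


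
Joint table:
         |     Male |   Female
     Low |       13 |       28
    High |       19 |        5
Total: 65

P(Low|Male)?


P(Low|Male) = 13/(13+19) = 13/32

P = 13/32 ≈ 40.62%


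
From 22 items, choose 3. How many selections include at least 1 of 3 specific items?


Complement: C(22,3) - C(19,3) = 1540 - 969 = 571

571


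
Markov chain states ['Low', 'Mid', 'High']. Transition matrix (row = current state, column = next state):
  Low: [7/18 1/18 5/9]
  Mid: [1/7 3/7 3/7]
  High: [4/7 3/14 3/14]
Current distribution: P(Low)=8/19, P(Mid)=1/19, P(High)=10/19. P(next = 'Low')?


P(next=Low) = Σᵢ P(now=i)×P(i→Low)
= 8/19×7/18 + 1/19×1/7 + 10/19×4/7
= 28/171 + 1/133 + 40/133 = 565/1197

P = 565/1197 ≈ 0.4720


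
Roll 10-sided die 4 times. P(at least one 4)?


P(no 4)^4 = (9/10)^4 = 6561/10000
P(≥1) = 1 - 6561/10000 = 3439/10000

P = 3439/10000 ≈ 34.39%


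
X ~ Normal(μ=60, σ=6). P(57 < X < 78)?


z₁=(57-60)/6=-0.5, z₂=(78-60)/6=3.0
P = Φ(3.0) - Φ(-0.5) = 0.998650 - 0.308538 = 0.690112 ≈ 0.6901

P(57 < X < 78) ≈ 0.6901


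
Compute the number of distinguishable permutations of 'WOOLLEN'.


Letters: 7, freq: {'W': 1, 'O': 2, 'L': 2, 'E': 1, 'N': 1}
7!/(1!×2!×2!×1!×1!) = 5040/4 = 1260

1260


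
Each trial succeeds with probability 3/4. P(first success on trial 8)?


Geometric: P(X=8) = (1-p)^(k-1)×p = (1/4)^7×3/4 = 3/65536

P(X=8) = 3/65536 ≈ 0.00%


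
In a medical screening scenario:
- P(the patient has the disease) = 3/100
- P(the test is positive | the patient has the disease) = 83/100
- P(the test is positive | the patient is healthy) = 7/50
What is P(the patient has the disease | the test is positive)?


Using Bayes' theorem:
P(A|B) = P(B|A)·P(A) / P(B)

P(the test is positive) = 83/100 × 3/100 + 7/50 × 97/100
= 249/10000 + 679/5000 = 1607/10000

P(the patient has the disease|the test is positive) = (249/10000) / (1607/10000) = 249/1607

P(the patient has the disease|the test is positive) = 249/1607 ≈ 15.49%


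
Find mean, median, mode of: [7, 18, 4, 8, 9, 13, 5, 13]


Sorted: [4, 5, 7, 8, 9, 13, 13, 18]
Mean = 77/8
Median = 17/2
Freq: {7: 1, 18: 1, 4: 1, 8: 1, 9: 1, 13: 2, 5: 1}
Mode: [13]

Mean=77/8, Median=17/2, Mode=13


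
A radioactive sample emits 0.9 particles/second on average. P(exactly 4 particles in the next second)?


Poisson(λ=0.9): P(X=4) = e^(-λ)×λ^k/k!
= e^(-0.9) × 0.9^4 / 4!
≈ 0.4065696597 × 0.6561 / 24 ≈ 0.011115

P(X=4) ≈ 0.011115 ≈ 1.11%


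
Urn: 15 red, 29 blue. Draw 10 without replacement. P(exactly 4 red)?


Hypergeometric: C(15,4)×C(29,6)/C(44,10)
= 1365×475020/2481256778 = 3562650/13633279

P(X=4) = 3562650/13633279 ≈ 26.13%


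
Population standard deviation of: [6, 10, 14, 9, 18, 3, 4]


Mean = 64/7
  (6-64/7)²=484/49
  (10-64/7)²=36/49
  (14-64/7)²=1156/49
  (9-64/7)²=1/49
  (18-64/7)²=3844/49
  (3-64/7)²=1849/49
  (4-64/7)²=1296/49
Σ(x-μ)² = 1238/7
σ² = (1238/7)/7 = 1238/49

σ = √(1238/49) ≈ 5.0265


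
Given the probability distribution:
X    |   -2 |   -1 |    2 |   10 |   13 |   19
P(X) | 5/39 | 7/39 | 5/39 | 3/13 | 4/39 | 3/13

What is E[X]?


E[X] = Σ x·P(X=x)
= (-2)×(5/39) + (-1)×(7/39) + (2)×(5/39) + (10)×(3/13) + (13)×(4/39) + (19)×(3/13)
= 102/13

E[X] = 102/13


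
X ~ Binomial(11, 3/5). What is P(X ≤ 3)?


P(X ≤ 3) = Σ P(X=i) for i=0..3
P(X=0) = 2048/48828125
P(X=1) = 33792/48828125
P(X=2) = 50688/9765625
P(X=3) = 228096/9765625
Sum = 285952/9765625

P(X ≤ 3) = 285952/9765625 ≈ 2.93%


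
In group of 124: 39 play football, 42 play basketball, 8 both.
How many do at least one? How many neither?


|A∪B| = 39+42-8 = 73
Neither = 124-73 = 51

At least one: 73; Neither: 51


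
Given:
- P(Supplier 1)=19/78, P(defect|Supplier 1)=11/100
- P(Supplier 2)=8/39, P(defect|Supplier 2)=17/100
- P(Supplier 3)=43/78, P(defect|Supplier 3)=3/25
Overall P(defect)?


P(B) = Σ P(B|Aᵢ)×P(Aᵢ)
  11/100×19/78 = 209/7800
  17/100×8/39 = 34/975
  3/25×43/78 = 43/650
Sum = 997/7800

P(defect) = 997/7800 ≈ 12.78%


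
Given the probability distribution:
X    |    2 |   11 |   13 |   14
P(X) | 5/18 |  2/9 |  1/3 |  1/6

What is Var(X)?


E[X] = 29/3
E[X²] = 117
Var(X) = E[X²] - (E[X])² = 117 - 841/9 = 212/9

Var(X) = 212/9 ≈ 23.5556


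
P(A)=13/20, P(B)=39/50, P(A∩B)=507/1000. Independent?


P(A)×P(B) = 507/1000
P(A∩B) = 507/1000
Equal ✓ → Independent

Yes, independent


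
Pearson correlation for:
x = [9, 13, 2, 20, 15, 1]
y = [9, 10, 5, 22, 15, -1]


n=6, Σx=60, Σy=60, Σxy=885, Σx²=880, Σy²=916
r = (6×885 - 60×60)/√((6×880 - 60²)(6×916 - 60²))
= 1710/√(1680×1896) = 1710/√3185280 ≈ 1710/1784.7353 ≈ 0.9581

r ≈ 0.9581


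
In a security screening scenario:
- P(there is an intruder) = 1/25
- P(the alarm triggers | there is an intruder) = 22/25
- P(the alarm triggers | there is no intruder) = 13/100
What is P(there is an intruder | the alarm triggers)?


Using Bayes' theorem:
P(A|B) = P(B|A)·P(A) / P(B)

P(the alarm triggers) = 22/25 × 1/25 + 13/100 × 24/25
= 22/625 + 78/625 = 4/25

P(there is an intruder|the alarm triggers) = (22/625) / (4/25) = 11/50

P(there is an intruder|the alarm triggers) = 11/50 ≈ 22.00%


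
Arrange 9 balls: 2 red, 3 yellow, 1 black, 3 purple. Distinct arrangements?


9!/(2!×3!×1!×3!) = 5040

5040


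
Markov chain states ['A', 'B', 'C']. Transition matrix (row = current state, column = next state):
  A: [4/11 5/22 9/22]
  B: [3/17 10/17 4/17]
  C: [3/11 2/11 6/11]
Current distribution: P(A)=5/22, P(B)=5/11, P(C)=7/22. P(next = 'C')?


P(next=C) = Σᵢ P(now=i)×P(i→C)
= 5/22×9/22 + 5/11×4/17 + 7/22×6/11
= 45/484 + 20/187 + 21/121 = 3073/8228

P = 3073/8228 ≈ 0.3735


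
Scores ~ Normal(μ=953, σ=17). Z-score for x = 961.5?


z = (x - μ)/σ = (961.5 - 953)/17 = 0.5

z = 0.5


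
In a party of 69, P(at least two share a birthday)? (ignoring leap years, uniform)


P(all different) = Π(365-i)/365 for i=0..68
= 0.001036
P(match) = 1 - 0.001036 = 0.998964

P ≈ 0.9990 ≈ 99.90%
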